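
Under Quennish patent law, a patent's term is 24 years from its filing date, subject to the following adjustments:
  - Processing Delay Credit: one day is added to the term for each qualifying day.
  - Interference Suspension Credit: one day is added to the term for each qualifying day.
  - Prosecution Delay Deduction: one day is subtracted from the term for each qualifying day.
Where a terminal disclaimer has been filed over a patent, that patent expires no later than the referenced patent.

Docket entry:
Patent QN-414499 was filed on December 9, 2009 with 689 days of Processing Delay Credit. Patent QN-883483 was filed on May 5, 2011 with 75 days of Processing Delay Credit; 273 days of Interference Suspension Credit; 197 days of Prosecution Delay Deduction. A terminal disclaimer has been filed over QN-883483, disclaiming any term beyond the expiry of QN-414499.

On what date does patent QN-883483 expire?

2035-10-03

Natural term of QN-883483:
  Base: filing + 24 years → 5 May 2035.
  Processing Delay Credit: +75 days → 19 July 2035.
  Interference Suspension Credit: +273 days → 17 April 2036.
  Prosecution Delay Deduction: −197 days → 3 October 2035.
Expiry of referenced patent QN-414499:
  Base: filing + 24 years → 9 December 2033.
  Processing Delay Credit: +689 days → 29 October 2035.
Terminal disclaimer: QN-883483 expires on the earlier of 3 October 2035 and 29 October 2035.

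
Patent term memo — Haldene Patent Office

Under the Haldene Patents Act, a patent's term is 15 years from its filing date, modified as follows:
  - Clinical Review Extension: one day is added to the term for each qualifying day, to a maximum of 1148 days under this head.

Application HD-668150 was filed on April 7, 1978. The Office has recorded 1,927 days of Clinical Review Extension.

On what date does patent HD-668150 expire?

Base term: filing date + 15 years → 7 April 1993.
Clinical Review Extension: 1927 days claimed exceeds the 1148-day cap, so +1148 days → 29 May 1996.

1996-05-29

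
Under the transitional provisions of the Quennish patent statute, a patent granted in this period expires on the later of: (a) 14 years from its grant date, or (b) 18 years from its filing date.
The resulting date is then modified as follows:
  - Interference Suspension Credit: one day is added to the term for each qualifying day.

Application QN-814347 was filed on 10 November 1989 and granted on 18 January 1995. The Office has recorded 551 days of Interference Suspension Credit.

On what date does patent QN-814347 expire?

(a) grant + 14 years → 18 January 2009.
(b) filing + 18 years → 10 November 2007.
Later of the two: 18 January 2009.
Interference Suspension Credit: +551 days → 23 July 2010.

July 23, 2010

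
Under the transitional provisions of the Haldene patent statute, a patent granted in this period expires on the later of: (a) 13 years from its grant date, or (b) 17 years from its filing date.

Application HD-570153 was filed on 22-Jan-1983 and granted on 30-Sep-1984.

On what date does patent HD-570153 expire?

2000-01-22

(a) grant + 13 years → 30 September 1997.
(b) filing + 17 years → 22 January 2000.
Later of the two: 22 January 2000.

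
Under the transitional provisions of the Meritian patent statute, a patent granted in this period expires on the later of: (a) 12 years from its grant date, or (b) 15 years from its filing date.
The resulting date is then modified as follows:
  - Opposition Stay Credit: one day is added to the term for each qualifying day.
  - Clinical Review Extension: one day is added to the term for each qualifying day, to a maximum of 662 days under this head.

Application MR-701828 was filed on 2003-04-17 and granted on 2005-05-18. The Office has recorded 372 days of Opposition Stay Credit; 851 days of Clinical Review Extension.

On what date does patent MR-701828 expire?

(a) grant + 12 years → 18 May 2017.
(b) filing + 15 years → 17 April 2018.
Later of the two: 17 April 2018.
Opposition Stay Credit: +372 days → 24 April 2019.
Clinical Review Extension: 851 days claimed exceeds the 662-day cap, so +662 days → 14 February 2021.

February 14, 2021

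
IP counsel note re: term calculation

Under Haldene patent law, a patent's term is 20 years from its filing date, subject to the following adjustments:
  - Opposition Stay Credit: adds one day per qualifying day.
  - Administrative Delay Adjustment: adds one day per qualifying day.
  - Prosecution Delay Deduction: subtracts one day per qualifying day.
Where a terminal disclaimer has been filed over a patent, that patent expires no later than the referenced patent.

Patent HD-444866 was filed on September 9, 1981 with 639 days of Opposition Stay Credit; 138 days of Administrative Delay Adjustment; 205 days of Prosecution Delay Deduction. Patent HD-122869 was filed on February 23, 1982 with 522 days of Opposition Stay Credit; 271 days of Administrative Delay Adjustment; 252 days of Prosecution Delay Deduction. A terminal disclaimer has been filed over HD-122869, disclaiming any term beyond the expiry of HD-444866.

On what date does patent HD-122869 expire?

April 4, 2003

Natural term of HD-122869:
  Base: filing + 20 years → 23 February 2002.
  Opposition Stay Credit: +522 days → 30 July 2003.
  Administrative Delay Adjustment: +271 days → 26 April 2004.
  Prosecution Delay Deduction: −252 days → 18 August 2003.
Expiry of referenced patent HD-444866:
  Base: filing + 20 years → 9 September 2001.
  Opposition Stay Credit: +639 days → 10 June 2003.
  Administrative Delay Adjustment: +138 days → 26 October 2003.
  Prosecution Delay Deduction: −205 days → 4 April 2003.
Terminal disclaimer: HD-122869 expires on the earlier of 18 August 2003 and 4 April 2003.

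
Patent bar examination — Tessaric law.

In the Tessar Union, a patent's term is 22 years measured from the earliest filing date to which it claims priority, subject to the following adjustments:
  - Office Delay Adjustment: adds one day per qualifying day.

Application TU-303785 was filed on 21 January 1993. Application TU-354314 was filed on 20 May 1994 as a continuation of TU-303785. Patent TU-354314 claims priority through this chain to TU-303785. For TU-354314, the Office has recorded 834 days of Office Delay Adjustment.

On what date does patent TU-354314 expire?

Earliest priority filing: 21 January 1993.
Base term: 21 January 1993 + 22 years → 21 January 2015.
Office Delay Adjustment: +834 days → 4 May 2017.

2017-05-04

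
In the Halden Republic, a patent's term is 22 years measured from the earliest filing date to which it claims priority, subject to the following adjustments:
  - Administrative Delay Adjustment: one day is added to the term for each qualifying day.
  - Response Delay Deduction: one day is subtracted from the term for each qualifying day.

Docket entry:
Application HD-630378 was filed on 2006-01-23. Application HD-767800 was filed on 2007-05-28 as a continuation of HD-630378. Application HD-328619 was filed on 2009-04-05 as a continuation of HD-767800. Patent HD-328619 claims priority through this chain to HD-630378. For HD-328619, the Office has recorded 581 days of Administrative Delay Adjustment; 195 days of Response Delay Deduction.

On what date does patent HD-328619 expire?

Earliest priority filing: 23 January 2006.
Base term: 23 January 2006 + 22 years → 23 January 2028.
Administrative Delay Adjustment: +581 days → 26 August 2029.
Response Delay Deduction: −195 days → 12 February 2029.

2029-02-12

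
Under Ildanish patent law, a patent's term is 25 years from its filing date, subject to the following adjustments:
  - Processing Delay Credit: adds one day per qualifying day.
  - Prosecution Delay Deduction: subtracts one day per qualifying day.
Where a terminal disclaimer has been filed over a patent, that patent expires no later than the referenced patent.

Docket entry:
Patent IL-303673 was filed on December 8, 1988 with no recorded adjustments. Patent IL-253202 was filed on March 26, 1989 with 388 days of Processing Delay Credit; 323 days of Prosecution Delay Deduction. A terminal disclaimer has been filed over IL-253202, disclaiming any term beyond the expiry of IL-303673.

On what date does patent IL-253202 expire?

Natural term of IL-253202:
  Base: filing + 25 years → 26 March 2014.
  Processing Delay Credit: +388 days → 18 April 2015.
  Prosecution Delay Deduction: −323 days → 30 May 2014.
Expiry of referenced patent IL-303673:
  Base: filing + 25 years → 8 December 2013.
Terminal disclaimer: IL-253202 expires on the earlier of 30 May 2014 and 8 December 2013.

2013-12-08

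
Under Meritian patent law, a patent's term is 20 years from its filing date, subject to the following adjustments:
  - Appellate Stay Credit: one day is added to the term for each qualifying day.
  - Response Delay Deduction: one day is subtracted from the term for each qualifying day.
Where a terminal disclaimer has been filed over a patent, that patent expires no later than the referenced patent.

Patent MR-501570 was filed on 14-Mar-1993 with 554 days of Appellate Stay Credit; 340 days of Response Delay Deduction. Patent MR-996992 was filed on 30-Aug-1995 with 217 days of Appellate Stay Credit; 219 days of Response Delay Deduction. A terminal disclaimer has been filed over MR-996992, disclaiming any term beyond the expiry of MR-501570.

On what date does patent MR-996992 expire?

2013-10-14

Natural term of MR-996992:
  Base: filing + 20 years → 30 August 2015.
  Appellate Stay Credit: +217 days → 3 April 2016.
  Response Delay Deduction: −219 days → 28 August 2015.
Expiry of referenced patent MR-501570:
  Base: filing + 20 years → 14 March 2013.
  Appellate Stay Credit: +554 days → 19 September 2014.
  Response Delay Deduction: −340 days → 14 October 2013.
Terminal disclaimer: MR-996992 expires on the earlier of 28 August 2015 and 14 October 2013.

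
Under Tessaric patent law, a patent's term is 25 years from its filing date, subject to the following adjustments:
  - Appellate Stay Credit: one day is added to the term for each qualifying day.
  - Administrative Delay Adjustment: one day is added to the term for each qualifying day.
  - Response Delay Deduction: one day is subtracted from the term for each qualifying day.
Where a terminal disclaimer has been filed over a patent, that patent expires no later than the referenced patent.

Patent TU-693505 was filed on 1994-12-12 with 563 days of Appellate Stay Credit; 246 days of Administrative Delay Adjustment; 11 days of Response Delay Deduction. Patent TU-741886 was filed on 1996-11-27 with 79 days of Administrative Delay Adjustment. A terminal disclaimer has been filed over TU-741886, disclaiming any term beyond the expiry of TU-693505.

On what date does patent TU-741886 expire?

Natural term of TU-741886:
  Base: filing + 25 years → 27 November 2021.
  Administrative Delay Adjustment: +79 days → 14 February 2022.
Expiry of referenced patent TU-693505:
  Base: filing + 25 years → 12 December 2019.
  Appellate Stay Credit: +563 days → 27 June 2021.
  Administrative Delay Adjustment: +246 days → 28 February 2022.
  Response Delay Deduction: −11 days → 17 February 2022.
Terminal disclaimer: TU-741886 expires on the earlier of 14 February 2022 and 17 February 2022.

February 14, 2022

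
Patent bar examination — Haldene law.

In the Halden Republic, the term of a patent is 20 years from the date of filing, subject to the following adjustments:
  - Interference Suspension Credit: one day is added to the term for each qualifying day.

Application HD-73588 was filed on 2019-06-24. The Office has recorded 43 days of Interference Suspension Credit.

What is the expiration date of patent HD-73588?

2039-08-06

Base term: filing date + 20 years → 24 June 2039.
Interference Suspension Credit: +43 days → 6 August 2039.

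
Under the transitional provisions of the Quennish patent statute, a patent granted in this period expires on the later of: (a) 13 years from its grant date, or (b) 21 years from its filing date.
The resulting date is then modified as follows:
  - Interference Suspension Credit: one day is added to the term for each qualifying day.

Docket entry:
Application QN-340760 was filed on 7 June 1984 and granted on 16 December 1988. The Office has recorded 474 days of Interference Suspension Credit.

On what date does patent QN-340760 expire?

2006-09-24

(a) grant + 13 years → 16 December 2001.
(b) filing + 21 years → 7 June 2005.
Later of the two: 7 June 2005.
Interference Suspension Credit: +474 days → 24 September 2006.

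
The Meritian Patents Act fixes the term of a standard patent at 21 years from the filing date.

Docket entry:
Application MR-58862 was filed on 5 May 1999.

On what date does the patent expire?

2020-05-05

Filing date + 21 years → 5 May 2020.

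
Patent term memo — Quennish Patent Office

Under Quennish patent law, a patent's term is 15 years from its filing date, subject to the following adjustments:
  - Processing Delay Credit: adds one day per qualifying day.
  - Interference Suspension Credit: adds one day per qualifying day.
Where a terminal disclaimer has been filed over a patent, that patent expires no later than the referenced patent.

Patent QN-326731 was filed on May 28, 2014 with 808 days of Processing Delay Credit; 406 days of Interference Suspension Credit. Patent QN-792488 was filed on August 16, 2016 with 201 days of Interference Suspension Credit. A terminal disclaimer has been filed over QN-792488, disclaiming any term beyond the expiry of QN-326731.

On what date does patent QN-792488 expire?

Natural term of QN-792488:
  Base: filing + 15 years → 16 August 2031.
  Interference Suspension Credit: +201 days → 4 March 2032.
Expiry of referenced patent QN-326731:
  Base: filing + 15 years → 28 May 2029.
  Processing Delay Credit: +808 days → 14 August 2031.
  Interference Suspension Credit: +406 days → 23 September 2032.
Terminal disclaimer: QN-792488 expires on the earlier of 4 March 2032 and 23 September 2032.

March 4, 2032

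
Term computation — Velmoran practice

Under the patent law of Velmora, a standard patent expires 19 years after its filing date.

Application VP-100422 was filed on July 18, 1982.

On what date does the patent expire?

2001-07-18

Filing date + 19 years → 18 July 2001.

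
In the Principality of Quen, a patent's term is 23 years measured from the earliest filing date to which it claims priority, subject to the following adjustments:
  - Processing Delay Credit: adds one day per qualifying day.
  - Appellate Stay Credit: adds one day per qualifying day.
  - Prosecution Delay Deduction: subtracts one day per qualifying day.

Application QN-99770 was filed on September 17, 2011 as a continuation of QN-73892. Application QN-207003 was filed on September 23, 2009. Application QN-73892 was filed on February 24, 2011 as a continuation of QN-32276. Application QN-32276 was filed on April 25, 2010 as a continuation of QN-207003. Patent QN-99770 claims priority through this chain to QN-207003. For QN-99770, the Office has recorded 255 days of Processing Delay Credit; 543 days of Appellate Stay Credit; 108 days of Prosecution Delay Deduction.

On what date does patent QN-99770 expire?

Earliest priority filing: 23 September 2009.
Base term: 23 September 2009 + 23 years → 23 September 2032.
Processing Delay Credit: +255 days → 5 June 2033.
Appellate Stay Credit: +543 days → 30 November 2034.
Prosecution Delay Deduction: −108 days → 14 August 2034.

August 14, 2034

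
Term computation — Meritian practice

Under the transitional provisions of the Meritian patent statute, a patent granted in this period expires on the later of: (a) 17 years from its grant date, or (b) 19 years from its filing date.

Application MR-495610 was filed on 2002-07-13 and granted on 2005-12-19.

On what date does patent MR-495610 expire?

(a) grant + 17 years → 19 December 2022.
(b) filing + 19 years → 13 July 2021.
Later of the two: 19 December 2022.

December 19, 2022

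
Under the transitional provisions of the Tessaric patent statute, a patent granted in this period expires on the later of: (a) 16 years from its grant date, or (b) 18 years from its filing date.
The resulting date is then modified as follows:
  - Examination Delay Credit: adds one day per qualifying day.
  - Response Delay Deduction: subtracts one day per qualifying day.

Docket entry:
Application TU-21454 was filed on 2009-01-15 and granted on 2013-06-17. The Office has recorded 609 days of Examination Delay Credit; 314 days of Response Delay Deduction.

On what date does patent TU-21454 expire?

(a) grant + 16 years → 17 June 2029.
(b) filing + 18 years → 15 January 2027.
Later of the two: 17 June 2029.
Examination Delay Credit: +609 days → 16 February 2031.
Response Delay Deduction: −314 days → 8 April 2030.

April 8, 2030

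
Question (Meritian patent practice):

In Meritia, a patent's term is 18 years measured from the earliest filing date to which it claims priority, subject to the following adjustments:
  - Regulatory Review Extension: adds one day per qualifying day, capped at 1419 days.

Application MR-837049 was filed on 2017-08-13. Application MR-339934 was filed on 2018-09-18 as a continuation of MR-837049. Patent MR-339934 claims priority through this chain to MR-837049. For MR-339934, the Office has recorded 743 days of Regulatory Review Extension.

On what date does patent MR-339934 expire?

Earliest priority filing: 13 August 2017.
Base term: 13 August 2017 + 18 years → 13 August 2035.
Regulatory Review Extension: 743 days (within the 1419-day cap) → +743 days → 25 August 2037.

August 25, 2037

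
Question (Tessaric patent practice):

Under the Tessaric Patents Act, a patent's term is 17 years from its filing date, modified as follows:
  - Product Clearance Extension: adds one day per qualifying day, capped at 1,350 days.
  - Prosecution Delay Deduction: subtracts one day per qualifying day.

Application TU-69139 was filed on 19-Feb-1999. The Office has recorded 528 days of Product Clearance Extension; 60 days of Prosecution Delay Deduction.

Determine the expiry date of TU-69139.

2017-06-01

Base term: filing date + 17 years → 19 February 2016.
Product Clearance Extension: 528 days (within the 1350-day cap) → +528 days → 31 July 2017.
Prosecution Delay Deduction: −60 days → 1 June 2017.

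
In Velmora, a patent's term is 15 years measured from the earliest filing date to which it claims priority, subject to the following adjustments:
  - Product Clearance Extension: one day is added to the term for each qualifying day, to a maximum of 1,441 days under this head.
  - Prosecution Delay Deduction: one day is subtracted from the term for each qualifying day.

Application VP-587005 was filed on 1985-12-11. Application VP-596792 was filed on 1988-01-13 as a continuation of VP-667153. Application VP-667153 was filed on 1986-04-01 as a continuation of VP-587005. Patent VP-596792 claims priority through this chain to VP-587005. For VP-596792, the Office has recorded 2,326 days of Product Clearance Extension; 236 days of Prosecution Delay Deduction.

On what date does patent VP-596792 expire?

Earliest priority filing: 11 December 1985.
Base term: 11 December 1985 + 15 years → 11 December 2000.
Product Clearance Extension: 2326 days claimed exceeds the 1441-day cap, so +1441 days → 21 November 2004.
Prosecution Delay Deduction: −236 days → 30 March 2004.

2004-03-30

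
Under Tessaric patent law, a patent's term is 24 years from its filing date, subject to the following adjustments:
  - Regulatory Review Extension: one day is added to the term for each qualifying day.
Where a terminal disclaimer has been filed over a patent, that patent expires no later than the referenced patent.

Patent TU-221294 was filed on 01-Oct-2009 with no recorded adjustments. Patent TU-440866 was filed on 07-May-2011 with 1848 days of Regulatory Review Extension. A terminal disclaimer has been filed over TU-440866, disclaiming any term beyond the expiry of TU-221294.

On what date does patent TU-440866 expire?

2033-10-01

Natural term of TU-440866:
  Base: filing + 24 years → 7 May 2035.
  Regulatory Review Extension: +1848 days → 28 May 2040.
Expiry of referenced patent TU-221294:
  Base: filing + 24 years → 1 October 2033.
Terminal disclaimer: TU-440866 expires on the earlier of 28 May 2040 and 1 October 2033.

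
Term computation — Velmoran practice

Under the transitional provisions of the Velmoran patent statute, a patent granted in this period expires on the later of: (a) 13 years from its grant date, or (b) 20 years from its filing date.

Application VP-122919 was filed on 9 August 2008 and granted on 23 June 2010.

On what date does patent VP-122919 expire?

2028-08-09

(a) grant + 13 years → 23 June 2023.
(b) filing + 20 years → 9 August 2028.
Later of the two: 9 August 2028.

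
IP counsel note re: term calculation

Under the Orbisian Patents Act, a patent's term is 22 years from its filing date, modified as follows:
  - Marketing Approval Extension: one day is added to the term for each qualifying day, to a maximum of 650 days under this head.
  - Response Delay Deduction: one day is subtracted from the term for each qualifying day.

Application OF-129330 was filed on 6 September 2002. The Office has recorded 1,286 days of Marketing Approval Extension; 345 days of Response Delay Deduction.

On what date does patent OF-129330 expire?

Base term: filing date + 22 years → 6 September 2024.
Marketing Approval Extension: 1286 days claimed exceeds the 650-day cap, so +650 days → 18 June 2026.
Response Delay Deduction: −345 days → 8 July 2025.

2025-07-08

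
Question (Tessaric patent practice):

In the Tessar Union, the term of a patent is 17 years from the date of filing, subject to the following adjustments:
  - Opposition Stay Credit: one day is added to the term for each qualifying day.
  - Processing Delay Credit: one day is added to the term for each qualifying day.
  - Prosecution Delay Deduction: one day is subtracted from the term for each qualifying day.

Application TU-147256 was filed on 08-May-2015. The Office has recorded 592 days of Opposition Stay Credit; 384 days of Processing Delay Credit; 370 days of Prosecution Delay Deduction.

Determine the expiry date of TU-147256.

2034-01-04

Base term: filing date + 17 years → 8 May 2032.
Opposition Stay Credit: +592 days → 21 December 2033.
Processing Delay Credit: +384 days → 9 January 2035.
Prosecution Delay Deduction: −370 days → 4 January 2034.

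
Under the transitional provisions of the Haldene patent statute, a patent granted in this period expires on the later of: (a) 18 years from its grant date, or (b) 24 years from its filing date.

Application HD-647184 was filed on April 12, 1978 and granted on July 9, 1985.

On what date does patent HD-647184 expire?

2003-07-09

(a) grant + 18 years → 9 July 2003.
(b) filing + 24 years → 12 April 2002.
Later of the two: 9 July 2003.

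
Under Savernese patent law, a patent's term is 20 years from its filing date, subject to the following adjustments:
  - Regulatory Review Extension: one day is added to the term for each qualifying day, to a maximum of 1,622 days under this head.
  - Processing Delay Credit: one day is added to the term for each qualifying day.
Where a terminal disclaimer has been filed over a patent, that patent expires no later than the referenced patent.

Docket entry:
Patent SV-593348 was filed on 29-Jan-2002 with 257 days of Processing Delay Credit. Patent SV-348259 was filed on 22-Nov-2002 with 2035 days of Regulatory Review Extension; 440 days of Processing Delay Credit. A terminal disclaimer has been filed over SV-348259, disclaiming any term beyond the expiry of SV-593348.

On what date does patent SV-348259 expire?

Natural term of SV-348259:
  Base: filing + 20 years → 22 November 2022.
  Regulatory Review Extension: 2035 days claimed exceeds the 1622-day cap, so +1622 days → 2 May 2027.
  Processing Delay Credit: +440 days → 15 July 2028.
Expiry of referenced patent SV-593348:
  Base: filing + 20 years → 29 January 2022.
  Processing Delay Credit: +257 days → 13 October 2022.
Terminal disclaimer: SV-348259 expires on the earlier of 15 July 2028 and 13 October 2022.

2022-10-13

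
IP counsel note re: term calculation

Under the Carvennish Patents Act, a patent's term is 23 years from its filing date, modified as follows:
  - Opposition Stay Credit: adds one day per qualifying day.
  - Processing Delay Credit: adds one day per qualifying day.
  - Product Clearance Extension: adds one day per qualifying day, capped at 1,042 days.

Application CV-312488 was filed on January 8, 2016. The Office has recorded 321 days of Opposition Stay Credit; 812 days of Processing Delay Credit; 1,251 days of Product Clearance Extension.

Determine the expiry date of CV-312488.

Base term: filing date + 23 years → 8 January 2039.
Opposition Stay Credit: +321 days → 25 November 2039.
Processing Delay Credit: +812 days → 14 February 2042.
Product Clearance Extension: 1251 days claimed exceeds the 1042-day cap, so +1042 days → 22 December 2044.

December 22, 2044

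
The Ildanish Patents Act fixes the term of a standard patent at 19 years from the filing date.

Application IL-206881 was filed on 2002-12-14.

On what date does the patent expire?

Filing date + 19 years → 14 December 2021.

December 14, 2021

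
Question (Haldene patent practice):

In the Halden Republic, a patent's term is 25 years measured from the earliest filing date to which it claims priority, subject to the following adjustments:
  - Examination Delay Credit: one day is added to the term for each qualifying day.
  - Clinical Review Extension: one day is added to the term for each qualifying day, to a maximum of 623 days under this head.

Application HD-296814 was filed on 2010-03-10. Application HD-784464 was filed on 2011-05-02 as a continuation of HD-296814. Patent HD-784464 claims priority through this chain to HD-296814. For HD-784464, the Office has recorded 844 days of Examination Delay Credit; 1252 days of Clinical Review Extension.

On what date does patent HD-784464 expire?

Earliest priority filing: 10 March 2010.
Base term: 10 March 2010 + 25 years → 10 March 2035.
Examination Delay Credit: +844 days → 1 July 2037.
Clinical Review Extension: 1252 days claimed exceeds the 623-day cap, so +623 days → 16 March 2039.

March 16, 2039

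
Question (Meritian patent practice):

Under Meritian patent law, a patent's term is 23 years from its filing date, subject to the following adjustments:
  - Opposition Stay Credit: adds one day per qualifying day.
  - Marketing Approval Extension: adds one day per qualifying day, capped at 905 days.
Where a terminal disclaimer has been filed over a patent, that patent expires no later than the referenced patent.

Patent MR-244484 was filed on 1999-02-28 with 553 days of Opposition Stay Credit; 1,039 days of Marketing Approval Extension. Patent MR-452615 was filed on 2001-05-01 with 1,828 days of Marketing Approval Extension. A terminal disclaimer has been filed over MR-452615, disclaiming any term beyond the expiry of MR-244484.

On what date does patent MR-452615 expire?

2026-02-25

Natural term of MR-452615:
  Base: filing + 23 years → 1 May 2024.
  Marketing Approval Extension: 1828 days claimed exceeds the 905-day cap, so +905 days → 23 October 2026.
Expiry of referenced patent MR-244484:
  Base: filing + 23 years → 28 February 2022.
  Opposition Stay Credit: +553 days → 4 September 2023.
  Marketing Approval Extension: 1039 days claimed exceeds the 905-day cap, so +905 days → 25 February 2026.
Terminal disclaimer: MR-452615 expires on the earlier of 23 October 2026 and 25 February 2026.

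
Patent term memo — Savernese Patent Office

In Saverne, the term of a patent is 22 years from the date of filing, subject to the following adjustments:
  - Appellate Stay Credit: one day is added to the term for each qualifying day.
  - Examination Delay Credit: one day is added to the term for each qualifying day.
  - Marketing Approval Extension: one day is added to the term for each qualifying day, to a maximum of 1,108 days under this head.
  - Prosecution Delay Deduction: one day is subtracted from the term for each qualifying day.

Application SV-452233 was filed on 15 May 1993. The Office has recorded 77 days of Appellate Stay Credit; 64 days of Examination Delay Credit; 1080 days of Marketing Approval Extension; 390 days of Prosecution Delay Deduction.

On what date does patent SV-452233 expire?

Base term: filing date + 22 years → 15 May 2015.
Appellate Stay Credit: +77 days → 31 July 2015.
Examination Delay Credit: +64 days → 3 October 2015.
Marketing Approval Extension: 1080 days (within the 1108-day cap) → +1080 days → 17 September 2018.
Prosecution Delay Deduction: −390 days → 23 August 2017.

August 23, 2017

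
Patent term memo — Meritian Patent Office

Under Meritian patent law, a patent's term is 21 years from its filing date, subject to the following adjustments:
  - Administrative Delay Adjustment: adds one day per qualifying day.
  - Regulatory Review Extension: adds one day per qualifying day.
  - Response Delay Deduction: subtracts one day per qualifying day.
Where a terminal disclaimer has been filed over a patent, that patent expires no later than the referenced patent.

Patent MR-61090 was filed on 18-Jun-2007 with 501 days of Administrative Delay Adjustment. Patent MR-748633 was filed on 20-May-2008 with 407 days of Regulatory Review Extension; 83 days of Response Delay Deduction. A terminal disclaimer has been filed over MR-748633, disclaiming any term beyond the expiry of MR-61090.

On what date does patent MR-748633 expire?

Natural term of MR-748633:
  Base: filing + 21 years → 20 May 2029.
  Regulatory Review Extension: +407 days → 1 July 2030.
  Response Delay Deduction: −83 days → 9 April 2030.
Expiry of referenced patent MR-61090:
  Base: filing + 21 years → 18 June 2028.
  Administrative Delay Adjustment: +501 days → 1 November 2029.
Terminal disclaimer: MR-748633 expires on the earlier of 9 April 2030 and 1 November 2029.

November 1, 2029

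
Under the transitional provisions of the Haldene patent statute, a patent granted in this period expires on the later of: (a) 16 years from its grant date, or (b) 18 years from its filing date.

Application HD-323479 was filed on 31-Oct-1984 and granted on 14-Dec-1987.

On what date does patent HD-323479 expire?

December 14, 2003

(a) grant + 16 years → 14 December 2003.
(b) filing + 18 years → 31 October 2002.
Later of the two: 14 December 2003.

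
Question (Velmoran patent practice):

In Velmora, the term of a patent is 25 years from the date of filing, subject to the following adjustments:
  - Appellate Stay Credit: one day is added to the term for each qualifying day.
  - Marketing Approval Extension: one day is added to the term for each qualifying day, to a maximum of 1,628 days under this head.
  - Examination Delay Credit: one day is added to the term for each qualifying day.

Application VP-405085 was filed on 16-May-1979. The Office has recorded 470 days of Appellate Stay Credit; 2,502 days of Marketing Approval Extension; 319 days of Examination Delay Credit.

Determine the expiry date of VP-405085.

Base term: filing date + 25 years → 16 May 2004.
Appellate Stay Credit: +470 days → 29 August 2005.
Marketing Approval Extension: 2502 days claimed exceeds the 1628-day cap, so +1628 days → 12 February 2010.
Examination Delay Credit: +319 days → 28 December 2010.

December 28, 2010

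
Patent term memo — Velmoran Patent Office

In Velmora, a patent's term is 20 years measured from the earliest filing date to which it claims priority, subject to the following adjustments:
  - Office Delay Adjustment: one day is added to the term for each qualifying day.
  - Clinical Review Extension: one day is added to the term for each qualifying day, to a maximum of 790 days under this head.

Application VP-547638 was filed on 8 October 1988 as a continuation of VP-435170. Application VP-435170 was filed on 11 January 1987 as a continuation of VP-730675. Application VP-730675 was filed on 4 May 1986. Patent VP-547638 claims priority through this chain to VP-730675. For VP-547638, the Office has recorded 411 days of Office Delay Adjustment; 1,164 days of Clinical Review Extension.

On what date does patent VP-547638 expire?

2009-08-17

Earliest priority filing: 4 May 1986.
Base term: 4 May 1986 + 20 years → 4 May 2006.
Office Delay Adjustment: +411 days → 19 June 2007.
Clinical Review Extension: 1164 days claimed exceeds the 790-day cap, so +790 days → 17 August 2009.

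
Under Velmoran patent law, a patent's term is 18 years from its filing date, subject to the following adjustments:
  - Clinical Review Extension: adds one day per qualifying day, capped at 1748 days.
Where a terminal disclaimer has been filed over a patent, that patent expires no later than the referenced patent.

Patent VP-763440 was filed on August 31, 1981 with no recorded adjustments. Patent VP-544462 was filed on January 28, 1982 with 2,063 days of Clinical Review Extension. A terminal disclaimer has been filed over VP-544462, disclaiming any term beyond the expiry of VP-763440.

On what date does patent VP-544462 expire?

Natural term of VP-544462:
  Base: filing + 18 years → 28 January 2000.
  Clinical Review Extension: 2063 days claimed exceeds the 1748-day cap, so +1748 days → 10 November 2004.
Expiry of referenced patent VP-763440:
  Base: filing + 18 years → 31 August 1999.
Terminal disclaimer: VP-544462 expires on the earlier of 10 November 2004 and 31 August 1999.

August 31, 1999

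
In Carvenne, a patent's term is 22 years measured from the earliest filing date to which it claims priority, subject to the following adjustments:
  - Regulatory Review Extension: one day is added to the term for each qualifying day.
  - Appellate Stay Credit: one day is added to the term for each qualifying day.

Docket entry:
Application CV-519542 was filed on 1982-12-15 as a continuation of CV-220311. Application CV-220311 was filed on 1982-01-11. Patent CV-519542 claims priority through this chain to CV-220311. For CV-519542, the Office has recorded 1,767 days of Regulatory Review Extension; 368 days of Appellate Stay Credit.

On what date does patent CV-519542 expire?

2009-11-15

Earliest priority filing: 11 January 1982.
Base term: 11 January 1982 + 22 years → 11 January 2004.
Regulatory Review Extension: +1767 days → 12 November 2008.
Appellate Stay Credit: +368 days → 15 November 2009.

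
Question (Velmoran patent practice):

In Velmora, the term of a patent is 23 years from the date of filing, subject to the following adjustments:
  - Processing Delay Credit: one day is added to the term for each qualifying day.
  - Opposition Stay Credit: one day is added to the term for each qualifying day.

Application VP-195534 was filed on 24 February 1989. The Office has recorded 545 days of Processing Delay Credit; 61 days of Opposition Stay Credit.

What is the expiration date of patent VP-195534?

2013-10-22

Base term: filing date + 23 years → 24 February 2012.
Processing Delay Credit: +545 days → 22 August 2013.
Opposition Stay Credit: +61 days → 22 October 2013.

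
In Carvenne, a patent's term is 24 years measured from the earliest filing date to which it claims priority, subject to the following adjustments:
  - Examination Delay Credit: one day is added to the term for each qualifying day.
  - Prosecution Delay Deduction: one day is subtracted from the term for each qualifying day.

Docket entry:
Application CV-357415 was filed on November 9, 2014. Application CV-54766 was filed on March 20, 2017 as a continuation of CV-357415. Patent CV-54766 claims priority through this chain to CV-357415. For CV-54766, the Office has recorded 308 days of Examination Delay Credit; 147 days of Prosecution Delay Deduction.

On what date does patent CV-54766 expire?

April 19, 2039

Earliest priority filing: 9 November 2014.
Base term: 9 November 2014 + 24 years → 9 November 2038.
Examination Delay Credit: +308 days → 13 September 2039.
Prosecution Delay Deduction: −147 days → 19 April 2039.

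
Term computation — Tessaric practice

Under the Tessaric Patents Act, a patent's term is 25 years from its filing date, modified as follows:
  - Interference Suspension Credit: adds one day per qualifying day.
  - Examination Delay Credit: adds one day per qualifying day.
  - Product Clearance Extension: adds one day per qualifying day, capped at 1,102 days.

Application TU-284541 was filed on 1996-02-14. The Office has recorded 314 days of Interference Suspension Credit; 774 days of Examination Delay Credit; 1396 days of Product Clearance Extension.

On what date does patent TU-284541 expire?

2027-02-13

Base term: filing date + 25 years → 14 February 2021.
Interference Suspension Credit: +314 days → 25 December 2021.
Examination Delay Credit: +774 days → 7 February 2024.
Product Clearance Extension: 1396 days claimed exceeds the 1102-day cap, so +1102 days → 13 February 2027.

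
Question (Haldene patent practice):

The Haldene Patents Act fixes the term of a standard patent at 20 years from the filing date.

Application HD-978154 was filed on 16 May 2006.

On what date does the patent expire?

May 16, 2026

Filing date + 20 years → 16 May 2026.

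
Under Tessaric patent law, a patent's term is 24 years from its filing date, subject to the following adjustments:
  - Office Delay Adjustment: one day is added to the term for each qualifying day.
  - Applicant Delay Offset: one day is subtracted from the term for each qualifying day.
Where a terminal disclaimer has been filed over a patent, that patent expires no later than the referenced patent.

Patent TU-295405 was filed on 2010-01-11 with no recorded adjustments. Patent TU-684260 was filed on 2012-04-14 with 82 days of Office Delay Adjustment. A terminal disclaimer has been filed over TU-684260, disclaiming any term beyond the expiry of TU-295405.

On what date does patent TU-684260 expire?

Natural term of TU-684260:
  Base: filing + 24 years → 14 April 2036.
  Office Delay Adjustment: +82 days → 5 July 2036.
Expiry of referenced patent TU-295405:
  Base: filing + 24 years → 11 January 2034.
Terminal disclaimer: TU-684260 expires on the earlier of 5 July 2036 and 11 January 2034.

January 11, 2034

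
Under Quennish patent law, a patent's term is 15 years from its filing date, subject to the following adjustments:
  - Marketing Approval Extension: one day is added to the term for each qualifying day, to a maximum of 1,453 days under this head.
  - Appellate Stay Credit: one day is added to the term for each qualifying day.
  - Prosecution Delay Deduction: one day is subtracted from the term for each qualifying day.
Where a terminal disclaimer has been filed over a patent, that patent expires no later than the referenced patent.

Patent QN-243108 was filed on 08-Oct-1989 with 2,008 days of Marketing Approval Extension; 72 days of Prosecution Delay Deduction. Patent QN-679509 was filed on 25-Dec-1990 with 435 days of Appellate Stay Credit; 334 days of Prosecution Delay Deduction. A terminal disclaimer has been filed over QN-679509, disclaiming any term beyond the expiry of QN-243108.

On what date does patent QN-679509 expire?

April 5, 2006

Natural term of QN-679509:
  Base: filing + 15 years → 25 December 2005.
  Appellate Stay Credit: +435 days → 5 March 2007.
  Prosecution Delay Deduction: −334 days → 5 April 2006.
Expiry of referenced patent QN-243108:
  Base: filing + 15 years → 8 October 2004.
  Marketing Approval Extension: 2008 days claimed exceeds the 1453-day cap, so +1453 days → 30 September 2008.
  Prosecution Delay Deduction: −72 days → 20 July 2008.
Terminal disclaimer: QN-679509 expires on the earlier of 5 April 2006 and 20 July 2008.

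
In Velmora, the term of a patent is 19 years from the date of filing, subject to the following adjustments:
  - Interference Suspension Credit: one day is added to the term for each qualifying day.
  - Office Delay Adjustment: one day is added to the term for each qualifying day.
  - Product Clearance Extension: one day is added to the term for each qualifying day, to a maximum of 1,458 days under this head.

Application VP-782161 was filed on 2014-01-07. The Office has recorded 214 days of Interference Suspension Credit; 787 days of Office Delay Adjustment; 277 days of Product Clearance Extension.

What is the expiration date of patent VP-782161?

Base term: filing date + 19 years → 7 January 2033.
Interference Suspension Credit: +214 days → 9 August 2033.
Office Delay Adjustment: +787 days → 5 October 2035.
Product Clearance Extension: 277 days (within the 1458-day cap) → +277 days → 8 July 2036.

2036-07-08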